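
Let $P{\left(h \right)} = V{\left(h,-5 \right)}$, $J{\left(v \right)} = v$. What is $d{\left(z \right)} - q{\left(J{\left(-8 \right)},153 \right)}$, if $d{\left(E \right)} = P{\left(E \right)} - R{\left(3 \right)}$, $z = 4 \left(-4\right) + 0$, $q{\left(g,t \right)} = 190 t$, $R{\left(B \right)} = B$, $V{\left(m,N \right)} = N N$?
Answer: $-29048$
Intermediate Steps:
$V{\left(m,N \right)} = N^{2}$
$P{\left(h \right)} = 25$ ($P{\left(h \right)} = \left(-5\right)^{2} = 25$)
$z = -16$ ($z = -16 + 0 = -16$)
$d{\left(E \right)} = 22$ ($d{\left(E \right)} = 25 - 3 = 22$)
$d{\left(z \right)} - q{\left(J{\left(-8 \right)},153 \right)} = 22 - 190 \cdot 153 = 22 - 29070 = -29048$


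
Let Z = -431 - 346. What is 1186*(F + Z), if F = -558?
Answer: -1583310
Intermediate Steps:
Z = -777
1186*(F + Z) = 1186*(-558 - 777) = 1186*(-1335) = -1583310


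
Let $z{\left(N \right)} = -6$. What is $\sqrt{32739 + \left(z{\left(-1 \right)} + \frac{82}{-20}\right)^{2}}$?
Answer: $\frac{\sqrt{3284101}}{10} \approx 181.22$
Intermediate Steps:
$\sqrt{32739 + \left(z{\left(-1 \right)} + \frac{82}{-20}\right)^{2}} = \sqrt{32739 + \left(-6 + \frac{82}{-20}\right)^{2}} = \sqrt{32739 + \left(-6 + 82 \left(- \frac{1}{20}\right)\right)^{2}} = \sqrt{32739 + \left(-6 - \frac{41}{10}\right)^{2}} = \sqrt{32739 + \left(- \frac{101}{10}\right)^{2}} = \sqrt{32739 + \frac{10201}{100}} = \sqrt{\frac{3284101}{100}} = \frac{\sqrt{3284101}}{10}$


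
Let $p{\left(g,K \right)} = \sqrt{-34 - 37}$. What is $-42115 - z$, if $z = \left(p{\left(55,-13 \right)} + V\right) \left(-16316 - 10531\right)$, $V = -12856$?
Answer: $-345187147 + 26847 i \sqrt{71} \approx -3.4519 \cdot 10^{8} + 2.2622 \cdot 10^{5} i$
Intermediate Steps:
$p{\left(g,K \right)} = i \sqrt{71}$ ($p{\left(g,K \right)} = \sqrt{-71} = i \sqrt{71}$)
$z = 345145032 - 26847 i \sqrt{71}$ ($z = \left(i \sqrt{71} - 12856\right) \left(-16316 - 10531\right) = \left(-12856 + i \sqrt{71}\right) \left(-26847\right) = 345145032 - 26847 i \sqrt{71} \approx 3.4514 \cdot 10^{8} - 2.2622 \cdot 10^{5} i$)
$-42115 - z = -42115 - \left(345145032 - 26847 i \sqrt{71}\right) = -345187147 + 26847 i \sqrt{71}$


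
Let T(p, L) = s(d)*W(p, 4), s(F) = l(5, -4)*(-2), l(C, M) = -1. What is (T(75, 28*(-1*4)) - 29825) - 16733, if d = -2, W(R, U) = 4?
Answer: -46550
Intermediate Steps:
s(F) = 2 (s(F) = -1*(-2) = 2)
T(p, L) = 8 (T(p, L) = 2*4 = 8)
(T(75, 28*(-1*4)) - 29825) - 16733 = (8 - 29825) - 16733 = -29817 - 16733 = -46550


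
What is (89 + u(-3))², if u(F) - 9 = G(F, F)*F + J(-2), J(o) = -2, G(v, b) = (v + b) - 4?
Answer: 15876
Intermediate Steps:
G(v, b) = -4 + b + v (G(v, b) = (b + v) - 4 = -4 + b + v)
u(F) = 7 + F*(-4 + 2*F) (u(F) = 9 + ((-4 + F + F)*F - 2) = 9 + ((-4 + 2*F)*F - 2) = 9 + (F*(-4 + 2*F) - 2) = 9 + (-2 + F*(-4 + 2*F)) = 7 + F*(-4 + 2*F))
(89 + u(-3))² = (89 + (7 + 2*(-3)*(-2 - 3)))² = (89 + (7 + 2*(-3)*(-5)))² = (89 + (7 + 30))² = (89 + 37)² = 126² = 15876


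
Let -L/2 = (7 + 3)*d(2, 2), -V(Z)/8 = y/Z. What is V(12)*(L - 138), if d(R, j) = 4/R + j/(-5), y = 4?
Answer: 1360/3 ≈ 453.33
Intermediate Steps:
d(R, j) = 4/R - j/5 (d(R, j) = 4/R + j*(-1/5) = 4/R - j/5)
V(Z) = -32/Z
L = -32 (L = -2*(7 + 3)*(4/2 - 1/5*2) = -20*(4*(1/2) - 2/5) = -20*(2 - 2/5) = -20*8/5 = -2*16 = -32)
V(12)*(L - 138) = (-32/12)*(-32 - 138) = -32*1/12*(-170) = -8/3*(-170) = 1360/3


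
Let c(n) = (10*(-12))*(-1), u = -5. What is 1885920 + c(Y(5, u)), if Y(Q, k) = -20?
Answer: 1886040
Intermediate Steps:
c(n) = 120 (c(n) = -120*(-1) = 120)
1885920 + c(Y(5, u)) = 1885920 + 120 = 1886040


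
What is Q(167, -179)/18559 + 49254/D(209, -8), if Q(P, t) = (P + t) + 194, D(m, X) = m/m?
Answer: 914105168/18559 ≈ 49254.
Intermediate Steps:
D(m, X) = 1
Q(P, t) = 194 + P + t
Q(167, -179)/18559 + 49254/D(209, -8) = (194 + 167 - 179)/18559 + 49254/1 = 182*(1/18559) + 49254*1 = 182/18559 + 49254 = 914105168/18559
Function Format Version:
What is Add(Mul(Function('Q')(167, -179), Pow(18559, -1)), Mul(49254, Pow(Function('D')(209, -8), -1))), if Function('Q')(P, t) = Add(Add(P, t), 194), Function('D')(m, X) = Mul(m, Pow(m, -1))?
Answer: Rational(914105168, 18559) ≈ 49254.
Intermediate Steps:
Function('D')(m, X) = 1
Function('Q')(P, t) = Add(194, P, t)
Add(Mul(Function('Q')(167, -179), Pow(18559, -1)), Mul(49254, Pow(Function('D')(209, -8), -1))) = Add(Mul(Add(194, 167, -179), Pow(18559, -1)), Mul(49254, Pow(1, -1))) = Add(Mul(182, Rational(1, 18559)), Mul(49254, 1)) = Add(Rational(182, 18559), 49254) = Rational(914105168, 18559)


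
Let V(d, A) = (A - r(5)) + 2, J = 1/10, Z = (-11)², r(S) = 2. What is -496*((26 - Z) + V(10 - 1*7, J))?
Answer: 235352/5 ≈ 47070.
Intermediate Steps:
Z = 121
J = ⅒ ≈ 0.10000
V(d, A) = A (V(d, A) = (A - 1*2) + 2 = (A - 2) + 2 = (-2 + A) + 2 = A)
-496*((26 - Z) + V(10 - 1*7, J)) = -496*((26 - 1*121) + ⅒) = -496*((26 - 121) + ⅒) = -496*(-95 + ⅒) = -496*(-949/10) = 235352/5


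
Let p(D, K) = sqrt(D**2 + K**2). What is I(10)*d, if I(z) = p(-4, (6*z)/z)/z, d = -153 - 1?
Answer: -154*sqrt(13)/5 ≈ -111.05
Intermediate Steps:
d = -154
I(z) = 2*sqrt(13)/z (I(z) = sqrt((-4)**2 + ((6*z)/z)**2)/z = sqrt(16 + 6**2)/z = sqrt(16 + 36)/z = sqrt(52)/z = (2*sqrt(13))/z = 2*sqrt(13)/z)
I(10)*d = (2*sqrt(13)/10)*(-154) = (2*sqrt(13)*(1/10))*(-154) = (sqrt(13)/5)*(-154) = -154*sqrt(13)/5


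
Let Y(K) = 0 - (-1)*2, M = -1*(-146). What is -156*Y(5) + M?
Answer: -166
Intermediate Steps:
M = 146
Y(K) = 2 (Y(K) = 0 - 1*(-2) = 0 + 2 = 2)
-156*Y(5) + M = -156*2 + 146 = -312 + 146 = -166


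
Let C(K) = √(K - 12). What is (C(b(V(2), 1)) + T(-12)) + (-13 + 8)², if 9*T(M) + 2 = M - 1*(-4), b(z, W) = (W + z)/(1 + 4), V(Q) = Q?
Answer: 215/9 + I*√285/5 ≈ 23.889 + 3.3764*I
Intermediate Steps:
b(z, W) = W/5 + z/5 (b(z, W) = (W + z)/5 = (W + z)*(⅕) = W/5 + z/5)
C(K) = √(-12 + K)
T(M) = 2/9 + M/9 (T(M) = -2/9 + (M - 1*(-4))/9 = -2/9 + (M + 4)/9 = -2/9 + (4 + M)/9 = -2/9 + (4/9 + M/9) = 2/9 + M/9)
(C(b(V(2), 1)) + T(-12)) + (-13 + 8)² = (√(-12 + ((⅕)*1 + (⅕)*2)) + (2/9 + (⅑)*(-12))) + (-13 + 8)² = (√(-12 + (⅕ + ⅖)) + (2/9 - 4/3)) + (-5)² = (√(-12 + ⅗) - 10/9) + 25 = (√(-57/5) - 10/9) + 25 = (I*√285/5 - 10/9) + 25 = (-10/9 + I*√285/5) + 25 = 215/9 + I*√285/5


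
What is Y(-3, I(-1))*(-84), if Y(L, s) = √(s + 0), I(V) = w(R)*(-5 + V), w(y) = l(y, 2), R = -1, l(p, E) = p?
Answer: -84*√6 ≈ -205.76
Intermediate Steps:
w(y) = y
I(V) = 5 - V (I(V) = -(-5 + V) = 5 - V)
Y(L, s) = √s
Y(-3, I(-1))*(-84) = √(5 - 1*(-1))*(-84) = √(5 + 1)*(-84) = √6*(-84) = -84*√6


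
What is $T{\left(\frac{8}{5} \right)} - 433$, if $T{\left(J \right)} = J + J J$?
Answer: $- \frac{10721}{25} \approx -428.84$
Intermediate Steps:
$T{\left(J \right)} = J + J^{2}$
$T{\left(\frac{8}{5} \right)} - 433 = \frac{8}{5} \left(1 + \frac{8}{5}\right) - 433 = 8 \cdot \frac{1}{5} \left(1 + 8 \cdot \frac{1}{5}\right) - 433 = \frac{8 \left(1 + \frac{8}{5}\right)}{5} - 433 = \frac{8}{5} \cdot \frac{13}{5} - 433 = \frac{104}{25} - 433 = - \frac{10721}{25}$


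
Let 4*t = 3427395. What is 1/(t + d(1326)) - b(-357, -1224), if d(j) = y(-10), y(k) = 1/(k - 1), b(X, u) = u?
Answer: 46146441428/37701341 ≈ 1224.0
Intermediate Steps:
y(k) = 1/(-1 + k)
d(j) = -1/11 (d(j) = 1/(-1 - 10) = 1/(-11) = -1/11)
t = 3427395/4 (t = (¼)*3427395 = 3427395/4 ≈ 8.5685e+5)
1/(t + d(1326)) - b(-357, -1224) = 1/(3427395/4 - 1/11) - 1*(-1224) = 1/(37701341/44) + 1224 = 44/37701341 + 1224 = 46146441428/37701341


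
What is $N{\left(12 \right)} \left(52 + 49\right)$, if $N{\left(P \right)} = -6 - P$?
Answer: $-1818$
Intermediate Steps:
$N{\left(12 \right)} \left(52 + 49\right) = \left(-6 - 12\right) \left(52 + 49\right) = \left(-6 - 12\right) 101 = \left(-18\right) 101 = -1818$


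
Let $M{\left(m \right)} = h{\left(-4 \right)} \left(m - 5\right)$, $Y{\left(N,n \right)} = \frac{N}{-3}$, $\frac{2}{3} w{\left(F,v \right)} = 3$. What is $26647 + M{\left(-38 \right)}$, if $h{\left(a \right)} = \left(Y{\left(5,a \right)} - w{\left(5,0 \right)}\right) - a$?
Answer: $\frac{160441}{6} \approx 26740.0$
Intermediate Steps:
$w{\left(F,v \right)} = \frac{9}{2}$ ($w{\left(F,v \right)} = \frac{3}{2} \cdot 3 = \frac{9}{2}$)
$Y{\left(N,n \right)} = - \frac{N}{3}$ ($Y{\left(N,n \right)} = N \left(- \frac{1}{3}\right) = - \frac{N}{3}$)
$h{\left(a \right)} = - \frac{37}{6} - a$ ($h{\left(a \right)} = \left(\left(- \frac{1}{3}\right) 5 - \frac{9}{2}\right) - a = \left(- \frac{5}{3} - \frac{9}{2}\right) - a = - \frac{37}{6} - a$)
$M{\left(m \right)} = \frac{65}{6} - \frac{13 m}{6}$ ($M{\left(m \right)} = \left(- \frac{37}{6} - -4\right) \left(m - 5\right) = \left(- \frac{37}{6} + 4\right) \left(-5 + m\right) = - \frac{13 \left(-5 + m\right)}{6} = \frac{65}{6} - \frac{13 m}{6}$)
$26647 + M{\left(-38 \right)} = 26647 + \left(\frac{65}{6} - - \frac{247}{3}\right) = 26647 + \left(\frac{65}{6} + \frac{247}{3}\right) = 26647 + \frac{559}{6} = \frac{160441}{6}$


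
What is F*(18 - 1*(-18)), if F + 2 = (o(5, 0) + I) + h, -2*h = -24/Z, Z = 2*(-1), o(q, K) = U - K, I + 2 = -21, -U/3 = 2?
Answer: -1332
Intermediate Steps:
U = -6 (U = -3*2 = -6)
I = -23 (I = -2 - 21 = -23)
o(q, K) = -6 - K
Z = -2
h = -6 (h = -(-12)/(-2) = -(-12)*(-1)/2 = -½*12 = -6)
F = -37 (F = -2 + (((-6 - 1*0) - 23) - 6) = -2 + (((-6 + 0) - 23) - 6) = -2 + ((-6 - 23) - 6) = -2 + (-29 - 6) = -2 - 35 = -37)
F*(18 - 1*(-18)) = -37*(18 - 1*(-18)) = -37*(18 + 18) = -37*36 = -1332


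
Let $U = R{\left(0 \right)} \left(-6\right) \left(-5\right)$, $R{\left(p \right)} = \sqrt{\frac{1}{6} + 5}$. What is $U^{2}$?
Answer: $4650$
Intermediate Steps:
$R{\left(p \right)} = \frac{\sqrt{186}}{6}$ ($R{\left(p \right)} = \sqrt{\frac{1}{6} + 5} = \sqrt{\frac{31}{6}} = \frac{\sqrt{186}}{6}$)
$U = 5 \sqrt{186}$ ($U = \frac{\sqrt{186}}{6} \left(-6\right) \left(-5\right) = - \sqrt{186} \left(-5\right) = 5 \sqrt{186} \approx 68.191$)
$U^{2} = \left(5 \sqrt{186}\right)^{2} = 4650$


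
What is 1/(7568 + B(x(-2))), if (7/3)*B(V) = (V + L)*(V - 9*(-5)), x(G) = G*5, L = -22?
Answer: 1/7088 ≈ 0.00014108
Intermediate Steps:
x(G) = 5*G
B(V) = 3*(-22 + V)*(45 + V)/7 (B(V) = 3*((V - 22)*(V - 9*(-5)))/7 = 3*((-22 + V)*(V + 45))/7 = 3*((-22 + V)*(45 + V))/7 = 3*(-22 + V)*(45 + V)/7)
1/(7568 + B(x(-2))) = 1/(7568 + (-2970/7 + 3*(5*(-2))**2/7 + 69*(5*(-2))/7)) = 1/(7568 + (-2970/7 + (3/7)*(-10)**2 + (69/7)*(-10))) = 1/(7568 + (-2970/7 + (3/7)*100 - 690/7)) = 1/(7568 + (-2970/7 + 300/7 - 690/7)) = 1/(7568 - 480) = 1/7088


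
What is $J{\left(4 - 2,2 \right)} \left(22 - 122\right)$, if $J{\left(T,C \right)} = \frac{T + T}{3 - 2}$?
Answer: $-400$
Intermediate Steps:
$J{\left(T,C \right)} = 2 T$ ($J{\left(T,C \right)} = \frac{2 T}{1} = 2 T 1 = 2 T$)
$J{\left(4 - 2,2 \right)} \left(22 - 122\right) = 2 \left(4 - 2\right) \left(22 - 122\right) = 2 \cdot 2 \left(-100\right) = 4 \left(-100\right) = -400$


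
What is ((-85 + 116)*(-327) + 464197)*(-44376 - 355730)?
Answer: -181672130360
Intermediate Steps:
((-85 + 116)*(-327) + 464197)*(-44376 - 355730) = (31*(-327) + 464197)*(-400106) = (-10137 + 464197)*(-400106) = 454060*(-400106) = -181672130360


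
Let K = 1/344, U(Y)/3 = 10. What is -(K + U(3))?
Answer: -10321/344 ≈ -30.003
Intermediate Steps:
U(Y) = 30 (U(Y) = 3*10 = 30)
K = 1/344 ≈ 0.0029070
-(K + U(3)) = -(1/344 + 30) = -1*10321/344 = -10321/344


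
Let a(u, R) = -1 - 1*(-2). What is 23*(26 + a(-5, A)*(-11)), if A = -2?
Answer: 345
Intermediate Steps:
a(u, R) = 1 (a(u, R) = -1 + 2 = 1)
23*(26 + a(-5, A)*(-11)) = 23*(26 + 1*(-11)) = 23*(26 - 11) = 23*15 = 345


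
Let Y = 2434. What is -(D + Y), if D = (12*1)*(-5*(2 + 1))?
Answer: -2254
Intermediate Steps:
D = -180 (D = 12*(-5*3) = 12*(-15) = -180)
-(D + Y) = -(-180 + 2434) = -1*2254 = -2254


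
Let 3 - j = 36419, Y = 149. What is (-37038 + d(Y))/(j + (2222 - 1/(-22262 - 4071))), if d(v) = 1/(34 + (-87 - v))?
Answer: 28145000063/25983854486 ≈ 1.0832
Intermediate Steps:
j = -36416 (j = 3 - 1*36419 = 3 - 36419 = -36416)
d(v) = 1/(-53 - v)
(-37038 + d(Y))/(j + (2222 - 1/(-22262 - 4071))) = (-37038 - 1/(53 + 149))/(-36416 + (2222 - 1/(-22262 - 4071))) = (-37038 - 1/202)/(-36416 + (2222 - 1/(-26333))) = (-37038 - 1*1/202)/(-36416 + (2222 - 1*(-1/26333))) = (-37038 - 1/202)/(-36416 + (2222 + 1/26333)) = -7481677/(202*(-36416 + 58511927/26333)) = -7481677/(202*(-900430601/26333)) = -7481677/202*(-26333/900430601) = 28145000063/25983854486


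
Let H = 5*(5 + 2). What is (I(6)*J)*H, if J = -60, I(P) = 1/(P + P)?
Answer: -175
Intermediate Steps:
I(P) = 1/(2*P)
H = 35 (H = 5*7 = 35)
(I(6)*J)*H = (((½)/6)*(-60))*35 = (((½)*(⅙))*(-60))*35 = ((1/12)*(-60))*35 = -5*35 = -175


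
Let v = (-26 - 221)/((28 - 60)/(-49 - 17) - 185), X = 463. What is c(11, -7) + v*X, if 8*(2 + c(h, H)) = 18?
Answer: 15101741/24356 ≈ 620.04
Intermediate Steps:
c(h, H) = ¼ (c(h, H) = -2 + (⅛)*18 = -2 + 9/4 = ¼)
v = 8151/6089 (v = -247/(-32/(-66) - 185) = -247/(-32*(-1/66) - 185) = -247/(16/33 - 185) = -247/(-6089/33) = -247*(-33/6089) = 8151/6089 ≈ 1.3386)
c(11, -7) + v*X = ¼ + (8151/6089)*463 = ¼ + 3773913/6089 = 15101741/24356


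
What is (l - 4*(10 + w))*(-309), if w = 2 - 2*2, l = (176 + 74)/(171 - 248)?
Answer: 838626/77 ≈ 10891.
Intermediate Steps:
l = -250/77 (l = 250/(-77) = 250*(-1/77) = -250/77 ≈ -3.2468)
w = -2 (w = 2 - 4 = -2)
(l - 4*(10 + w))*(-309) = (-250/77 - 4*(10 - 2))*(-309) = (-250/77 - 4*8)*(-309) = (-250/77 - 32)*(-309) = -2714/77*(-309) = 838626/77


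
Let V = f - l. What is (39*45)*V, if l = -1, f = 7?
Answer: 14040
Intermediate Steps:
V = 8 (V = 7 - 1*(-1) = 7 + 1 = 8)
(39*45)*V = (39*45)*8 = 1755*8 = 14040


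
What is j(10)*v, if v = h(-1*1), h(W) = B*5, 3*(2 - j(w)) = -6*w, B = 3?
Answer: 330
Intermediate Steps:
j(w) = 2 + 2*w (j(w) = 2 - (-2)*w = 2 + 2*w)
h(W) = 15 (h(W) = 3*5 = 15)
v = 15
j(10)*v = (2 + 2*10)*15 = (2 + 20)*15 = 22*15 = 330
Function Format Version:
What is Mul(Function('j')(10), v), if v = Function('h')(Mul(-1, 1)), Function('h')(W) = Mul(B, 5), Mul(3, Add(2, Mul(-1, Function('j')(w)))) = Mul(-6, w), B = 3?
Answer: 330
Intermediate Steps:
Function('j')(w) = Add(2, Mul(2, w)) (Function('j')(w) = Add(2, Mul(Rational(-1, 3), Mul(-6, w))) = Add(2, Mul(2, w)))
Function('h')(W) = 15 (Function('h')(W) = Mul(3, 5) = 15)
v = 15
Mul(Function('j')(10), v) = Mul(Add(2, Mul(2, 10)), 15) = Mul(Add(2, 20), 15) = Mul(22, 15) = 330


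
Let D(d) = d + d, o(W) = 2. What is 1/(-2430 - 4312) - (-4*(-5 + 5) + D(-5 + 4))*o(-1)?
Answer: 26967/6742 ≈ 3.9999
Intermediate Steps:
D(d) = 2*d
1/(-2430 - 4312) - (-4*(-5 + 5) + D(-5 + 4))*o(-1) = 1/(-2430 - 4312) - (-4*(-5 + 5) + 2*(-5 + 4))*2 = 1/(-6742) - (-4*0 + 2*(-1))*2 = -1/6742 - (0 - 2)*2 = -1/6742 - (-2)*2 = -1/6742 - 1*(-4) = -1/6742 + 4 = 26967/6742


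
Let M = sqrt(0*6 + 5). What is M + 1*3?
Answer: 3 + sqrt(5) ≈ 5.2361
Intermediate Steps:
M = sqrt(5) (M = sqrt(0 + 5) = sqrt(5) ≈ 2.2361)
M + 1*3 = sqrt(5) + 1*3 = sqrt(5) + 3 = 3 + sqrt(5)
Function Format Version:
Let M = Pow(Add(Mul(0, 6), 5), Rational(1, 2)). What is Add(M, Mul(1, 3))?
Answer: Add(3, Pow(5, Rational(1, 2))) ≈ 5.2361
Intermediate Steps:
M = Pow(5, Rational(1, 2)) (M = Pow(Add(0, 5), Rational(1, 2)) = Pow(5, Rational(1, 2)) ≈ 2.2361)
Add(M, Mul(1, 3)) = Add(Pow(5, Rational(1, 2)), Mul(1, 3)) = Add(Pow(5, Rational(1, 2)), 3) = Add(3, Pow(5, Rational(1, 2)))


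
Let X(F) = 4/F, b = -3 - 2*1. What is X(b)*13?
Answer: -52/5 ≈ -10.400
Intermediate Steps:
b = -5 (b = -3 - 2 = -5)
X(b)*13 = (4/(-5))*13 = (4*(-⅕))*13 = -⅘*13 = -52/5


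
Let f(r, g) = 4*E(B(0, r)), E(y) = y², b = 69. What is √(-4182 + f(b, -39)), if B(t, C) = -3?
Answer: I*√4146 ≈ 64.389*I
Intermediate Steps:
f(r, g) = 36 (f(r, g) = 4*(-3)² = 4*9 = 36)
√(-4182 + f(b, -39)) = √(-4182 + 36) = √(-4146) = I*√4146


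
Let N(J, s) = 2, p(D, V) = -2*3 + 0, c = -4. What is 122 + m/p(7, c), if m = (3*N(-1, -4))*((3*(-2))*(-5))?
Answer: 92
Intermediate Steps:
p(D, V) = -6 (p(D, V) = -6 + 0 = -6)
m = 180 (m = (3*2)*((3*(-2))*(-5)) = 6*(-6*(-5)) = 6*30 = 180)
122 + m/p(7, c) = 122 + 180/(-6) = 122 + 180*(-1/6) = 122 - 30 = 92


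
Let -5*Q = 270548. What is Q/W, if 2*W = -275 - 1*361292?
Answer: 541096/1807835 ≈ 0.29931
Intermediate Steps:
W = -361567/2 (W = (-275 - 1*361292)/2 = (-275 - 361292)/2 = (1/2)*(-361567) = -361567/2 ≈ -1.8078e+5)
Q = -270548/5 (Q = -1/5*270548 = -270548/5 ≈ -54110.)
Q/W = -270548/(5*(-361567/2)) = -270548/5*(-2/361567) = 541096/1807835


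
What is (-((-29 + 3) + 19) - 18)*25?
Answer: -275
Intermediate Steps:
(-((-29 + 3) + 19) - 18)*25 = (-(-26 + 19) - 18)*25 = (-1*(-7) - 18)*25 = (7 - 18)*25 = -11*25 = -275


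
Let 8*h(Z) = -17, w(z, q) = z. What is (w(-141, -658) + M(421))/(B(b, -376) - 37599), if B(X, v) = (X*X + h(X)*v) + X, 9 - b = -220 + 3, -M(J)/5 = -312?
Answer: 473/4834 ≈ 0.097849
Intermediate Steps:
M(J) = 1560 (M(J) = -5*(-312) = 1560)
b = 226 (b = 9 - (-220 + 3) = 9 - 1*(-217) = 9 + 217 = 226)
h(Z) = -17/8 (h(Z) = (⅛)*(-17) = -17/8)
B(X, v) = X + X² - 17*v/8 (B(X, v) = (X*X - 17*v/8) + X = (X² - 17*v/8) + X = X + X² - 17*v/8)
(w(-141, -658) + M(421))/(B(b, -376) - 37599) = (-141 + 1560)/((226 + 226² - 17/8*(-376)) - 37599) = 1419/((226 + 51076 + 799) - 37599) = 1419/(52101 - 37599) = 1419/14502 = 1419*(1/14502) = 473/4834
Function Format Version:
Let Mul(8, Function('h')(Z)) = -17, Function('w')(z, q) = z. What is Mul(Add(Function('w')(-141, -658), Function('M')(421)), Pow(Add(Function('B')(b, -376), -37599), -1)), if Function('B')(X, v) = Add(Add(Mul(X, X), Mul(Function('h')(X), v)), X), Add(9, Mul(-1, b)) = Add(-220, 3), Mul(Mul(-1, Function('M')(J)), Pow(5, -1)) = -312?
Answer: Rational(473, 4834) ≈ 0.097849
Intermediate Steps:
Function('M')(J) = 1560 (Function('M')(J) = Mul(-5, -312) = 1560)
b = 226 (b = Add(9, Mul(-1, Add(-220, 3))) = Add(9, Mul(-1, -217)) = Add(9, 217) = 226)
Function('h')(Z) = Rational(-17, 8) (Function('h')(Z) = Mul(Rational(1, 8), -17) = Rational(-17, 8))
Function('B')(X, v) = Add(X, Pow(X, 2), Mul(Rational(-17, 8), v)) (Function('B')(X, v) = Add(Add(Mul(X, X), Mul(Rational(-17, 8), v)), X) = Add(Add(Pow(X, 2), Mul(Rational(-17, 8), v)), X) = Add(X, Pow(X, 2), Mul(Rational(-17, 8), v)))
Mul(Add(Function('w')(-141, -658), Function('M')(421)), Pow(Add(Function('B')(b, -376), -37599), -1)) = Mul(Add(-141, 1560), Pow(Add(Add(226, Pow(226, 2), Mul(Rational(-17, 8), -376)), -37599), -1)) = Mul(1419, Pow(Add(Add(226, 51076, 799), -37599), -1)) = Mul(1419, Pow(Add(52101, -37599), -1)) = Mul(1419, Pow(14502, -1)) = Mul(1419, Rational(1, 14502)) = Rational(473, 4834)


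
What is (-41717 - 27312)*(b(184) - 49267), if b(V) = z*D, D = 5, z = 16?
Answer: 3395329423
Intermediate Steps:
b(V) = 80 (b(V) = 16*5 = 80)
(-41717 - 27312)*(b(184) - 49267) = (-41717 - 27312)*(80 - 49267) = -69029*(-49187) = 3395329423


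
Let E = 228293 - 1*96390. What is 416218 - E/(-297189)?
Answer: 123695543105/297189 ≈ 4.1622e+5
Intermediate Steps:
E = 131903 (E = 228293 - 96390 = 131903)
416218 - E/(-297189) = 416218 - 131903/(-297189) = 416218 - 131903*(-1)/297189 = 416218 - 1*(-131903/297189) = 416218 + 131903/297189 = 123695543105/297189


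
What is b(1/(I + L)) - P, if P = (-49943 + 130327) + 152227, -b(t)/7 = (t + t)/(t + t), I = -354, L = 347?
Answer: -232618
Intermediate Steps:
b(t) = -7 (b(t) = -7*(t + t)/(t + t) = -7*2*t/(2*t) = -7*2*t*1/(2*t) = -7*1 = -7)
P = 232611 (P = 80384 + 152227 = 232611)
b(1/(I + L)) - P = -7 - 1*232611 = -7 - 232611 = -232618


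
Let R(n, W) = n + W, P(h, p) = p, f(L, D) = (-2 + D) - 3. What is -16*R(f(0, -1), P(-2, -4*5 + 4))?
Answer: 352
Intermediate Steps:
f(L, D) = -5 + D
R(n, W) = W + n
-16*R(f(0, -1), P(-2, -4*5 + 4)) = -16*((-4*5 + 4) + (-5 - 1)) = -16*((-20 + 4) - 6) = -16*(-16 - 6) = -16*(-22) = 352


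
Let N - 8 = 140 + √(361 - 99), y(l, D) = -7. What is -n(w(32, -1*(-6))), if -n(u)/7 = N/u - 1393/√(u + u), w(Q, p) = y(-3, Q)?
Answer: -148 - √262 + 1393*I*√14/2 ≈ -164.19 + 2606.1*I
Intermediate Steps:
w(Q, p) = -7
N = 148 + √262 (N = 8 + (140 + √(361 - 99)) = 8 + (140 + √262) = 148 + √262 ≈ 164.19)
n(u) = -7*(148 + √262)/u + 9751*√2/(2*√u) (n(u) = -7*((148 + √262)/u - 1393/√(u + u)) = -7*((148 + √262)/u - 1393*√2/(2*√u)) = -7*(148 + √262)/u + 9751*√2/(2*√u))
-n(w(32, -1*(-6))) = -(-1036/(-7) - 7*√262/(-7) + 9751*√2/(2*√(-7))) = -(-1036*(-⅐) - 7*√262*(-⅐) + 9751*√2*(-I*√7/7)/2) = -(148 + √262 - 1393*I*√14/2) = -148 - √262 + 1393*I*√14/2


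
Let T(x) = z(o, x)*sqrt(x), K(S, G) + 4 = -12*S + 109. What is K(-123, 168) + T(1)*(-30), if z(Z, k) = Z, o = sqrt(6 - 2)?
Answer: 1521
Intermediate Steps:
o = 2 (o = sqrt(4) = 2)
K(S, G) = 105 - 12*S (K(S, G) = -4 + (-12*S + 109) = -4 + (109 - 12*S) = 105 - 12*S)
T(x) = 2*sqrt(x)
K(-123, 168) + T(1)*(-30) = (105 - 12*(-123)) + (2*sqrt(1))*(-30) = (105 + 1476) + (2*1)*(-30) = 1581 + 2*(-30) = 1581 - 60 = 1521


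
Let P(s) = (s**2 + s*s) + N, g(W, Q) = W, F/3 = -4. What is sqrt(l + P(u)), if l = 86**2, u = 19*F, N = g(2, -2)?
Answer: 3*sqrt(12374) ≈ 333.72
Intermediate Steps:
F = -12 (F = 3*(-4) = -12)
N = 2
u = -228 (u = 19*(-12) = -228)
P(s) = 2 + 2*s**2 (P(s) = (s**2 + s*s) + 2 = (s**2 + s**2) + 2 = 2*s**2 + 2 = 2 + 2*s**2)
l = 7396
sqrt(l + P(u)) = sqrt(7396 + (2 + 2*(-228)**2)) = sqrt(7396 + (2 + 2*51984)) = sqrt(7396 + (2 + 103968)) = sqrt(7396 + 103970) = sqrt(111366) = 3*sqrt(12374)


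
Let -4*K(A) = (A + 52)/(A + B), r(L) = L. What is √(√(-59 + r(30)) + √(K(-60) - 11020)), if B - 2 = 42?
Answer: √I*√(√176322 + 4*√29)/2 ≈ 7.4284 + 7.4284*I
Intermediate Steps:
B = 44 (B = 2 + 42 = 44)
K(A) = -(52 + A)/(4*(44 + A)) (K(A) = -(A + 52)/(4*(A + 44)) = -(52 + A)/(4*(44 + A)))
√(√(-59 + r(30)) + √(K(-60) - 11020)) = √(√(-59 + 30) + √((-52 - 1*(-60))/(4*(44 - 60)) - 11020)) = √(√(-29) + √((¼)*(-52 + 60)/(-16) - 11020)) = √(I*√29 + √((¼)*(-1/16)*8 - 11020)) = √(I*√29 + √(-⅛ - 11020)) = √(I*√29 + √(-88161/8)) = √(I*√29 + I*√176322/4)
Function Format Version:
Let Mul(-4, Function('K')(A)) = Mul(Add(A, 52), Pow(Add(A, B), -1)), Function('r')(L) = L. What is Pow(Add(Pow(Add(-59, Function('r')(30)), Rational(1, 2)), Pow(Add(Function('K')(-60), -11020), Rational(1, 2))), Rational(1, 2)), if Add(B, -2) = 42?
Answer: Mul(Rational(1, 2), Pow(I, Rational(1, 2)), Pow(Add(Pow(176322, Rational(1, 2)), Mul(4, Pow(29, Rational(1, 2)))), Rational(1, 2))) ≈ Add(7.4284, Mul(7.4284, I))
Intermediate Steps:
B = 44 (B = Add(2, 42) = 44)
Function('K')(A) = Mul(Rational(-1, 4), Pow(Add(44, A), -1), Add(52, A)) (Function('K')(A) = Mul(Rational(-1, 4), Mul(Add(A, 52), Pow(Add(A, 44), -1))) = Mul(Rational(-1, 4), Mul(Add(52, A), Pow(Add(44, A), -1))) = Mul(Rational(-1, 4), Mul(Pow(Add(44, A), -1), Add(52, A))) = Mul(Rational(-1, 4), Pow(Add(44, A), -1), Add(52, A)))
Pow(Add(Pow(Add(-59, Function('r')(30)), Rational(1, 2)), Pow(Add(Function('K')(-60), -11020), Rational(1, 2))), Rational(1, 2)) = Pow(Add(Pow(Add(-59, 30), Rational(1, 2)), Pow(Add(Mul(Rational(1, 4), Pow(Add(44, -60), -1), Add(-52, Mul(-1, -60))), -11020), Rational(1, 2))), Rational(1, 2)) = Pow(Add(Pow(-29, Rational(1, 2)), Pow(Add(Mul(Rational(1, 4), Pow(-16, -1), Add(-52, 60)), -11020), Rational(1, 2))), Rational(1, 2)) = Pow(Add(Mul(I, Pow(29, Rational(1, 2))), Pow(Add(Mul(Rational(1, 4), Rational(-1, 16), 8), -11020), Rational(1, 2))), Rational(1, 2)) = Pow(Add(Mul(I, Pow(29, Rational(1, 2))), Pow(Add(Rational(-1, 8), -11020), Rational(1, 2))), Rational(1, 2)) = Pow(Add(Mul(I, Pow(29, Rational(1, 2))), Pow(Rational(-88161, 8), Rational(1, 2))), Rational(1, 2)) = Pow(Add(Mul(I, Pow(29, Rational(1, 2))), Mul(Rational(1, 4), I, Pow(176322, Rational(1, 2)))), Rational(1, 2))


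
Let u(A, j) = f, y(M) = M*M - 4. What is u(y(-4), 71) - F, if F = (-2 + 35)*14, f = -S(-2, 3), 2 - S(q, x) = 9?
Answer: -455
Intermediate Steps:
S(q, x) = -7 (S(q, x) = 2 - 1*9 = 2 - 9 = -7)
y(M) = -4 + M² (y(M) = M² - 4 = -4 + M²)
f = 7 (f = -1*(-7) = 7)
u(A, j) = 7
F = 462 (F = 33*14 = 462)
u(y(-4), 71) - F = 7 - 1*462 = 7 - 462 = -455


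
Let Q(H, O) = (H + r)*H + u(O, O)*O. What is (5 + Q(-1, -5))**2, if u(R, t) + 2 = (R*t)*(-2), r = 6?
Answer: 67600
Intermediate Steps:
u(R, t) = -2 - 2*R*t (u(R, t) = -2 + (R*t)*(-2) = -2 - 2*R*t)
Q(H, O) = H*(6 + H) + O*(-2 - 2*O**2) (Q(H, O) = (H + 6)*H + (-2 - 2*O*O)*O = (6 + H)*H + (-2 - 2*O**2)*O = H*(6 + H) + O*(-2 - 2*O**2))
(5 + Q(-1, -5))**2 = (5 + ((-1)**2 + 6*(-1) - 2*(-5)*(1 + (-5)**2)))**2 = (5 + (1 - 6 - 2*(-5)*(1 + 25)))**2 = (5 + (1 - 6 - 2*(-5)*26))**2 = (5 + (1 - 6 + 260))**2 = (5 + 255)**2 = 260**2 = 67600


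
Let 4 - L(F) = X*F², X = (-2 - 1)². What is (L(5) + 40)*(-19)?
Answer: 3439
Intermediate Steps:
X = 9 (X = (-3)² = 9)
L(F) = 4 - 9*F²
(L(5) + 40)*(-19) = ((4 - 9*5²) + 40)*(-19) = ((4 - 9*25) + 40)*(-19) = ((4 - 225) + 40)*(-19) = (-221 + 40)*(-19) = -181*(-19) = 3439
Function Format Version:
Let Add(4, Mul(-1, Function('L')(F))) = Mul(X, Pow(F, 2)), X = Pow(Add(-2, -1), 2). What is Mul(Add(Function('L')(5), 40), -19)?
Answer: 3439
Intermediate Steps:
X = 9 (X = Pow(-3, 2) = 9)
Function('L')(F) = Add(4, Mul(-9, Pow(F, 2))) (Function('L')(F) = Add(4, Mul(-1, Mul(9, Pow(F, 2)))) = Add(4, Mul(-9, Pow(F, 2))))
Mul(Add(Function('L')(5), 40), -19) = Mul(Add(Add(4, Mul(-9, Pow(5, 2))), 40), -19) = Mul(Add(Add(4, Mul(-9, 25)), 40), -19) = Mul(Add(Add(4, -225), 40), -19) = Mul(Add(-221, 40), -19) = Mul(-181, -19) = 3439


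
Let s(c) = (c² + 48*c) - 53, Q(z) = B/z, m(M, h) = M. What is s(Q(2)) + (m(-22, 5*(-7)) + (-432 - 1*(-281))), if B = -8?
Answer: -402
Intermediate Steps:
Q(z) = -8/z
s(c) = -53 + c² + 48*c
s(Q(2)) + (m(-22, 5*(-7)) + (-432 - 1*(-281))) = (-53 + (-8/2)² + 48*(-8/2)) + (-22 + (-432 - 1*(-281))) = (-53 + (-8*½)² + 48*(-8*½)) + (-22 + (-432 + 281)) = (-53 + (-4)² + 48*(-4)) + (-22 - 151) = (-53 + 16 - 192) - 173 = -229 - 173 = -402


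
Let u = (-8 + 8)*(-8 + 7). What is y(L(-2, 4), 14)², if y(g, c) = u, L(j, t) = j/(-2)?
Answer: 0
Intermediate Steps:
u = 0 (u = 0*(-1) = 0)
L(j, t) = -j/2 (L(j, t) = j*(-½) = -j/2)
y(g, c) = 0
y(L(-2, 4), 14)² = 0² = 0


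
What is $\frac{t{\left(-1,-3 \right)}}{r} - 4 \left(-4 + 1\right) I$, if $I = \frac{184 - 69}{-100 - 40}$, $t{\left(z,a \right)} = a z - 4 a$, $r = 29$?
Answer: $- \frac{1035}{203} \approx -5.0985$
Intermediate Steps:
$t{\left(z,a \right)} = - 4 a + a z$
$I = - \frac{23}{28}$ ($I = \frac{115}{-140} = 115 \left(- \frac{1}{140}\right) = - \frac{23}{28} \approx -0.82143$)
$\frac{t{\left(-1,-3 \right)}}{r} - 4 \left(-4 + 1\right) I = \frac{\left(-3\right) \left(-4 - 1\right)}{29} - 4 \left(-4 + 1\right) \left(- \frac{23}{28}\right) = \left(-3\right) \left(-5\right) \frac{1}{29} \left(-4\right) \left(-3\right) \left(- \frac{23}{28}\right) = 15 \cdot \frac{1}{29} \cdot 12 \left(- \frac{23}{28}\right) = \frac{15}{29} \left(- \frac{69}{7}\right) = - \frac{1035}{203}$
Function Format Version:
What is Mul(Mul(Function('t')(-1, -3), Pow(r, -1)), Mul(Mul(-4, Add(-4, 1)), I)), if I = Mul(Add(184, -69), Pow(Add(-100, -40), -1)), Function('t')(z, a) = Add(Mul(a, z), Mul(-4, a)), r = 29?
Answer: Rational(-1035, 203) ≈ -5.0985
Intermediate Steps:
Function('t')(z, a) = Add(Mul(-4, a), Mul(a, z))
I = Rational(-23, 28) (I = Mul(115, Pow(-140, -1)) = Mul(115, Rational(-1, 140)) = Rational(-23, 28) ≈ -0.82143)
Mul(Mul(Function('t')(-1, -3), Pow(r, -1)), Mul(Mul(-4, Add(-4, 1)), I)) = Mul(Mul(Mul(-3, Add(-4, -1)), Pow(29, -1)), Mul(Mul(-4, Add(-4, 1)), Rational(-23, 28))) = Mul(Mul(Mul(-3, -5), Rational(1, 29)), Mul(Mul(-4, -3), Rational(-23, 28))) = Mul(Mul(15, Rational(1, 29)), Mul(12, Rational(-23, 28))) = Mul(Rational(15, 29), Rational(-69, 7)) = Rational(-1035, 203)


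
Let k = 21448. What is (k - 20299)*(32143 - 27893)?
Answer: 4883250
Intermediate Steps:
(k - 20299)*(32143 - 27893) = (21448 - 20299)*(32143 - 27893) = 1149*4250 = 4883250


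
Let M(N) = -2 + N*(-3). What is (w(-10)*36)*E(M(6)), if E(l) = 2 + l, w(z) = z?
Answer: 6480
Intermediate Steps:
M(N) = -2 - 3*N
(w(-10)*36)*E(M(6)) = (-10*36)*(2 + (-2 - 3*6)) = -360*(2 + (-2 - 18)) = -360*(2 - 20) = -360*(-18) = 6480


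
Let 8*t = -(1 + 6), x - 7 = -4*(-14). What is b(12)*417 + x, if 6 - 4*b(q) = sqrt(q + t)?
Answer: 1377/2 - 417*sqrt(178)/16 ≈ 340.78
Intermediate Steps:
x = 63 (x = 7 - 4*(-14) = 7 + 56 = 63)
t = -7/8 (t = (-(1 + 6))/8 = (-1*7)/8 = (1/8)*(-7) = -7/8 ≈ -0.87500)
b(q) = 3/2 - sqrt(-7/8 + q)/4 (b(q) = 3/2 - sqrt(q - 7/8)/4 = 3/2 - sqrt(-7/8 + q)/4)
b(12)*417 + x = (3/2 - sqrt(-14 + 16*12)/16)*417 + 63 = (3/2 - sqrt(-14 + 192)/16)*417 + 63 = (3/2 - sqrt(178)/16)*417 + 63 = (1251/2 - 417*sqrt(178)/16) + 63 = 1377/2 - 417*sqrt(178)/16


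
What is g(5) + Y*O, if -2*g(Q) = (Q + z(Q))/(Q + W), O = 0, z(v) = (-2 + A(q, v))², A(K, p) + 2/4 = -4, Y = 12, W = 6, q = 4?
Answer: -189/88 ≈ -2.1477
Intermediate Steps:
A(K, p) = -9/2 (A(K, p) = -½ - 4 = -9/2)
z(v) = 169/4 (z(v) = (-2 - 9/2)² = (-13/2)² = 169/4)
g(Q) = -(169/4 + Q)/(2*(6 + Q)) (g(Q) = -(Q + 169/4)/(2*(Q + 6)) = -(169/4 + Q)/(2*(6 + Q)))
g(5) + Y*O = (-169 - 4*5)/(8*(6 + 5)) + 12*0 = (⅛)*(-169 - 20)/11 + 0 = (⅛)*(1/11)*(-189) + 0 = -189/88 + 0 = -189/88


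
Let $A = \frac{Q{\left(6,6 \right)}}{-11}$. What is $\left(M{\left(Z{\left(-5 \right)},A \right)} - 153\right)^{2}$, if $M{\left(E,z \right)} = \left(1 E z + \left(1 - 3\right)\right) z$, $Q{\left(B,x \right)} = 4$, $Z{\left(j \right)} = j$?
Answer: $\frac{342435025}{14641} \approx 23389.0$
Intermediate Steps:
$A = - \frac{4}{11}$ ($A = \frac{4}{-11} = 4 \left(- \frac{1}{11}\right) = - \frac{4}{11} \approx -0.36364$)
$M{\left(E,z \right)} = z \left(-2 + E z\right)$ ($M{\left(E,z \right)} = \left(E z + \left(1 - 3\right)\right) z = \left(E z - 2\right) z = \left(-2 + E z\right) z = z \left(-2 + E z\right)$)
$\left(M{\left(Z{\left(-5 \right)},A \right)} - 153\right)^{2} = \left(- \frac{4 \left(-2 - - \frac{20}{11}\right)}{11} - 153\right)^{2} = \left(- \frac{4 \left(-2 + \frac{20}{11}\right)}{11} - 153\right)^{2} = \left(\left(- \frac{4}{11}\right) \left(- \frac{2}{11}\right) - 153\right)^{2} = \left(\frac{8}{121} - 153\right)^{2} = \left(- \frac{18505}{121}\right)^{2} = \frac{342435025}{14641}$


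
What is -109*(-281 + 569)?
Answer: -31392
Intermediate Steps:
-109*(-281 + 569) = -109*288 = -31392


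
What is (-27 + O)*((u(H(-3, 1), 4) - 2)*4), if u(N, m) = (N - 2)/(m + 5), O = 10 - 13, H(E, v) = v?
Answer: 760/3 ≈ 253.33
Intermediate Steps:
O = -3
u(N, m) = (-2 + N)/(5 + m)
(-27 + O)*((u(H(-3, 1), 4) - 2)*4) = (-27 - 3)*(((-2 + 1)/(5 + 4) - 2)*4) = -30*(-1/9 - 2)*4 = -(-190)*4/3 = -30*(-76/9) = 760/3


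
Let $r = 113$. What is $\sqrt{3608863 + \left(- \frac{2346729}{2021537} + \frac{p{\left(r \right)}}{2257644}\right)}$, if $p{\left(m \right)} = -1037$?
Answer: $\frac{\sqrt{383520422331343350543848431017}}{325993634202} \approx 1899.7$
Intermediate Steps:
$\sqrt{3608863 + \left(- \frac{2346729}{2021537} + \frac{p{\left(r \right)}}{2257644}\right)} = \sqrt{3608863 - \left(\frac{1037}{2257644} + \frac{335247}{288791}\right)} = \sqrt{3608863 - \frac{757167854335}{651987268404}} = \sqrt{\frac{2352931972246410317}{651987268404}} = \frac{\sqrt{383520422331343350543848431017}}{325993634202}$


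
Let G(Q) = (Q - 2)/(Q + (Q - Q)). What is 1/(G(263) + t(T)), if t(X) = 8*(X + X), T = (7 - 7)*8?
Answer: 263/261 ≈ 1.0077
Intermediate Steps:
G(Q) = (-2 + Q)/Q (G(Q) = (-2 + Q)/(Q + 0) = (-2 + Q)/Q)
T = 0 (T = 0*8 = 0)
t(X) = 16*X (t(X) = 8*(2*X) = 16*X)
1/(G(263) + t(T)) = 1/((-2 + 263)/263 + 16*0) = 1/((1/263)*261 + 0) = 1/(261/263 + 0) = 1/(261/263) = 263/261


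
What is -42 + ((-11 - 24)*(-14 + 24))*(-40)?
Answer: 13958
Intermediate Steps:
-42 + ((-11 - 24)*(-14 + 24))*(-40) = -42 - 35*10*(-40) = -42 - 350*(-40) = -42 + 14000 = 13958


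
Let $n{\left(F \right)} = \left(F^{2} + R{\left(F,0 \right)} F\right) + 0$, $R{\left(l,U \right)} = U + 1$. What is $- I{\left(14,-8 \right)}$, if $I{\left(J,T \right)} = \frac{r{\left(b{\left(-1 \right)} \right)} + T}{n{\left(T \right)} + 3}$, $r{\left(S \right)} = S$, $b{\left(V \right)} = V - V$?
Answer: $\frac{8}{59} \approx 0.13559$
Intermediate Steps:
$R{\left(l,U \right)} = 1 + U$
$b{\left(V \right)} = 0$
$n{\left(F \right)} = F + F^{2}$ ($n{\left(F \right)} = \left(F^{2} + \left(1 + 0\right) F\right) + 0 = \left(F^{2} + 1 F\right) + 0 = \left(F^{2} + F\right) + 0 = \left(F + F^{2}\right) + 0 = F + F^{2}$)
$I{\left(J,T \right)} = \frac{T}{3 + T \left(1 + T\right)}$ ($I{\left(J,T \right)} = \frac{0 + T}{T \left(1 + T\right) + 3} = \frac{T}{3 + T \left(1 + T\right)}$)
$- I{\left(14,-8 \right)} = - \frac{-8}{3 - 8 \left(1 - 8\right)} = - \frac{-8}{3 - -56} = - \frac{-8}{3 + 56} = - \frac{-8}{59} = \left(-1\right) \left(- \frac{8}{59}\right) = \frac{8}{59}$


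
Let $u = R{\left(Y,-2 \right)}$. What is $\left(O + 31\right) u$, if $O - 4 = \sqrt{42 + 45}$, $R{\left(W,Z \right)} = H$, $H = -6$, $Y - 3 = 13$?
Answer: $-210 - 6 \sqrt{87} \approx -265.96$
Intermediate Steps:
$Y = 16$ ($Y = 3 + 13 = 16$)
$R{\left(W,Z \right)} = -6$
$u = -6$
$O = 4 + \sqrt{87}$ ($O = 4 + \sqrt{42 + 45} = 4 + \sqrt{87} \approx 13.327$)
$\left(O + 31\right) u = \left(\left(4 + \sqrt{87}\right) + 31\right) \left(-6\right) = \left(35 + \sqrt{87}\right) \left(-6\right) = -210 - 6 \sqrt{87}$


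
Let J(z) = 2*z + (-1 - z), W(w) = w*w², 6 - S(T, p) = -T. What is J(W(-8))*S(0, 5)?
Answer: -3078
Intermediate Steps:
S(T, p) = 6 + T (S(T, p) = 6 - (-1)*T = 6 + T)
W(w) = w³
J(z) = -1 + z
J(W(-8))*S(0, 5) = (-1 + (-8)³)*(6 + 0) = (-1 - 512)*6 = -513*6 = -3078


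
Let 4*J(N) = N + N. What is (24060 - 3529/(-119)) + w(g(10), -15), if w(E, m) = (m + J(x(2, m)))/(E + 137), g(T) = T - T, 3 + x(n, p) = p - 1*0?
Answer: 392730797/16303 ≈ 24089.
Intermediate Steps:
x(n, p) = -3 + p (x(n, p) = -3 + (p - 1*0) = -3 + (p + 0) = -3 + p)
J(N) = N/2 (J(N) = (N + N)/4 = (2*N)/4 = N/2)
g(T) = 0
w(E, m) = (-3/2 + 3*m/2)/(137 + E) (w(E, m) = (m + (-3 + m)/2)/(E + 137) = (m + (-3/2 + m/2))/(137 + E) = (-3/2 + 3*m/2)/(137 + E))
(24060 - 3529/(-119)) + w(g(10), -15) = (24060 - 3529/(-119)) + 3*(-1 - 15)/(2*(137 + 0)) = (24060 - 3529*(-1/119)) + (3/2)*(-16)/137 = (24060 + 3529/119) + (3/2)*(1/137)*(-16) = 2866669/119 - 24/137 = 392730797/16303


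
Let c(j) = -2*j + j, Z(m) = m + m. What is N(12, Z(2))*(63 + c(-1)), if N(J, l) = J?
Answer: 768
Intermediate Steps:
Z(m) = 2*m
c(j) = -j
N(12, Z(2))*(63 + c(-1)) = 12*(63 - 1*(-1)) = 12*(63 + 1) = 12*64 = 768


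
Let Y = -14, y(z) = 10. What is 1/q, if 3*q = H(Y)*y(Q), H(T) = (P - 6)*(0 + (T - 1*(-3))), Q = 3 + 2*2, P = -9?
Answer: 1/550 ≈ 0.0018182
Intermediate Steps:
Q = 7 (Q = 3 + 4 = 7)
H(T) = -45 - 15*T (H(T) = (-9 - 6)*(0 + (T - 1*(-3))) = -15*(0 + (T + 3)) = -15*(0 + (3 + T)) = -15*(3 + T) = -45 - 15*T)
q = 550 (q = ((-45 - 15*(-14))*10)/3 = ((-45 + 210)*10)/3 = (165*10)/3 = (⅓)*1650 = 550)
1/q = 1/550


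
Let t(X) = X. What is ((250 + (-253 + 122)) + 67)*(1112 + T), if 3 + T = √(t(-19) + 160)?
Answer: 206274 + 186*√141 ≈ 2.0848e+5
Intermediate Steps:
T = -3 + √141 (T = -3 + √(-19 + 160) = -3 + √141 ≈ 8.8743)
((250 + (-253 + 122)) + 67)*(1112 + T) = ((250 + (-253 + 122)) + 67)*(1112 + (-3 + √141)) = ((250 - 131) + 67)*(1109 + √141) = (119 + 67)*(1109 + √141) = 186*(1109 + √141) = 206274 + 186*√141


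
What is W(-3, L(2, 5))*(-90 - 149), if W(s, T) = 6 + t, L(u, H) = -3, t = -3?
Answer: -717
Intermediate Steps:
W(s, T) = 3 (W(s, T) = 6 - 3 = 3)
W(-3, L(2, 5))*(-90 - 149) = 3*(-90 - 149) = 3*(-239) = -717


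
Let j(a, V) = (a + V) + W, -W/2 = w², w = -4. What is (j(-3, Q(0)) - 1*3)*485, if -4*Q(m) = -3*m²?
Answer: -18430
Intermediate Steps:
W = -32 (W = -2*(-4)² = -2*16 = -32)
Q(m) = 3*m²/4 (Q(m) = -(-3)*m²/4 = 3*m²/4)
j(a, V) = -32 + V + a (j(a, V) = (a + V) - 32 = (V + a) - 32 = -32 + V + a)
(j(-3, Q(0)) - 1*3)*485 = ((-32 + (¾)*0² - 3) - 1*3)*485 = ((-32 + (¾)*0 - 3) - 3)*485 = ((-32 + 0 - 3) - 3)*485 = (-35 - 3)*485 = -38*485 = -18430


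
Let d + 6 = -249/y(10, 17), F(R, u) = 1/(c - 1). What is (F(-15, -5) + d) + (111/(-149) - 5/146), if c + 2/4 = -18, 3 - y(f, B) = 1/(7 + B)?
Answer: -5481521599/60236826 ≈ -91.000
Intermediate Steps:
y(f, B) = 3 - 1/(7 + B)
c = -37/2 (c = -½ - 18 = -37/2 ≈ -18.500)
F(R, u) = -2/39 (F(R, u) = 1/(-37/2 - 1) = 1/(-39/2) = -2/39)
d = -6402/71 (d = -6 - 249*(7 + 17)/(20 + 3*17) = -6 - 249*24/(20 + 51) = -6 - 249/((1/24)*71) = -6 - 249/71/24 = -6 - 249*24/71 = -6 - 5976/71 = -6402/71 ≈ -90.169)
(F(-15, -5) + d) + (111/(-149) - 5/146) = (-2/39 - 6402/71) + (111/(-149) - 5/146) = -249820/2769 + (111*(-1/149) - 5*1/146) = -249820/2769 + (-111/149 - 5/146) = -249820/2769 - 16951/21754 = -5481521599/60236826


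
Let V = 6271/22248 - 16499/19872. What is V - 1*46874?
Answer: -31981191883/682272 ≈ -46875.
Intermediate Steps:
V = -374155/682272 (V = 6271*(1/22248) - 16499*1/19872 = 6271/22248 - 16499/19872 = -374155/682272 ≈ -0.54840)
V - 1*46874 = -374155/682272 - 1*46874 = -374155/682272 - 46874 = -31981191883/682272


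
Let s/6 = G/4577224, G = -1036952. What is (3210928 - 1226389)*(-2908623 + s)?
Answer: -3302626447641956787/572153 ≈ -5.7723e+12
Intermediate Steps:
s = -777714/572153 (s = 6*(-1036952/4577224) = 6*(-1036952*1/4577224) = 6*(-129619/572153) = -777714/572153 ≈ -1.3593)
(3210928 - 1226389)*(-2908623 + s) = (3210928 - 1226389)*(-2908623 - 777714/572153) = 1984539*(-1664178153033/572153) = -3302626447641956787/572153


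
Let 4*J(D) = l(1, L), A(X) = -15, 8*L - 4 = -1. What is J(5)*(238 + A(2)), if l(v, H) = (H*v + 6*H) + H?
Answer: 669/4 ≈ 167.25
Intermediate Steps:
L = 3/8 (L = ½ + (⅛)*(-1) = ½ - ⅛ = 3/8 ≈ 0.37500)
l(v, H) = 7*H + H*v (l(v, H) = (6*H + H*v) + H = 7*H + H*v)
J(D) = ¾ (J(D) = (3*(7 + 1)/8)/4 = ((3/8)*8)/4 = (¼)*3 = ¾)
J(5)*(238 + A(2)) = 3*(238 - 15)/4 = (¾)*223 = 669/4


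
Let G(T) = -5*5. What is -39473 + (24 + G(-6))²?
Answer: -39472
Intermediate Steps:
G(T) = -25
-39473 + (24 + G(-6))² = -39473 + (24 - 25)² = -39473 + (-1)² = -39473 + 1 = -39472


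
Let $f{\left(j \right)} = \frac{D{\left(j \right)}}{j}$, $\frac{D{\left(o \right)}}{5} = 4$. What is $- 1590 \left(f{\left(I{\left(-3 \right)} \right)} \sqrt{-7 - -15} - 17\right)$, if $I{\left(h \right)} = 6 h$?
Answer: $27030 + \frac{10600 \sqrt{2}}{3} \approx 32027.0$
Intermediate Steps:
$D{\left(o \right)} = 20$ ($D{\left(o \right)} = 5 \cdot 4 = 20$)
$f{\left(j \right)} = \frac{20}{j}$
$- 1590 \left(f{\left(I{\left(-3 \right)} \right)} \sqrt{-7 - -15} - 17\right) = - 1590 \left(\frac{20}{6 \left(-3\right)} \sqrt{-7 - -15} - 17\right) = - 1590 \left(\frac{20}{-18} \sqrt{-7 + \left(20 - 5\right)} - 17\right) = - 1590 \left(20 \left(- \frac{1}{18}\right) \sqrt{-7 + 15} - 17\right) = - 1590 \left(- \frac{10 \sqrt{8}}{9} - 17\right) = - 1590 \left(- \frac{10 \cdot 2 \sqrt{2}}{9} - 17\right) = - 1590 \left(- \frac{20 \sqrt{2}}{9} - 17\right) = - 1590 \left(-17 - \frac{20 \sqrt{2}}{9}\right) = 27030 + \frac{10600 \sqrt{2}}{3}$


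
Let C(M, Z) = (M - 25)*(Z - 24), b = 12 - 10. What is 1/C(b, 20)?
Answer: 1/92 ≈ 0.010870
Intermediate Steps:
b = 2
C(M, Z) = (-25 + M)*(-24 + Z)
1/C(b, 20) = 1/(600 - 25*20 - 24*2 + 2*20) = 1/(600 - 500 - 48 + 40) = 1/92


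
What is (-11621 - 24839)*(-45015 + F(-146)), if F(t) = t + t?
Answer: 1651893220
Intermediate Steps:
F(t) = 2*t
(-11621 - 24839)*(-45015 + F(-146)) = (-11621 - 24839)*(-45015 + 2*(-146)) = -36460*(-45015 - 292) = -36460*(-45307) = 1651893220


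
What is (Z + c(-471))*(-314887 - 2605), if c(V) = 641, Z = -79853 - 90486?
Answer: 53877757416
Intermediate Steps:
Z = -170339
(Z + c(-471))*(-314887 - 2605) = (-170339 + 641)*(-314887 - 2605) = -169698*(-317492) = 53877757416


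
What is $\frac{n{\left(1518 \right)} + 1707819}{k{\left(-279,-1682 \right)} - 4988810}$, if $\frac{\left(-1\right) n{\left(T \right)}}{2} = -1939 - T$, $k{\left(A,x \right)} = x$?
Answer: $- \frac{1714733}{4990492} \approx -0.3436$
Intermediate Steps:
$n{\left(T \right)} = 3878 + 2 T$ ($n{\left(T \right)} = - 2 \left(-1939 - T\right) = 3878 + 2 T$)
$\frac{n{\left(1518 \right)} + 1707819}{k{\left(-279,-1682 \right)} - 4988810} = \frac{\left(3878 + 2 \cdot 1518\right) + 1707819}{-1682 - 4988810} = \frac{\left(3878 + 3036\right) + 1707819}{-4990492} = \left(6914 + 1707819\right) \left(- \frac{1}{4990492}\right) = 1714733 \left(- \frac{1}{4990492}\right) = - \frac{1714733}{4990492}$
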